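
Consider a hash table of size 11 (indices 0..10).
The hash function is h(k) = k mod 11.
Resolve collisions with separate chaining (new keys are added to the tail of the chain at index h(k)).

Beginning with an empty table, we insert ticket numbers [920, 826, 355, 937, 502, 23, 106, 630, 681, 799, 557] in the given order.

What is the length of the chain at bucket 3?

Insert 920: h=7, bucket 7 empty → new chain.
Insert 826: h=1, bucket 1 empty → new chain.
Insert 355: h=3, bucket 3 empty → new chain.
Insert 937: h=2, bucket 2 empty → new chain.
Insert 502: h=7, bucket 7 nonempty → append to chain.
Insert 23: h=1, bucket 1 nonempty → append to chain.
Insert 106: h=7, bucket 7 nonempty → append to chain.
Insert 630: h=3, bucket 3 nonempty → append to chain.
Insert 681: h=10, bucket 10 empty → new chain.
Insert 799: h=7, bucket 7 nonempty → append to chain.
Insert 557: h=7, bucket 7 nonempty → append to chain.
Final buckets:
0: .
1: 826 -> 23
2: 937
3: 355 -> 630
4: .
5: .
6: .
7: 920 -> 502 -> 106 -> 799 -> 557
8: .
9: .
10: 681

2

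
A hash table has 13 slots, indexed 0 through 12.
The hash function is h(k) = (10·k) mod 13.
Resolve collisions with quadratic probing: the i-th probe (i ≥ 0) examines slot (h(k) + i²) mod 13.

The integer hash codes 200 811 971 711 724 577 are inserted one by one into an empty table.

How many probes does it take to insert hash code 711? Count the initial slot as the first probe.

200 hashes to 11; slot 11 is free -> place at 11.
811 hashes to 11; 11 taken -> place at 12.
971 hashes to 12; 12 taken -> place at 0.
711 hashes to 12; 12,0 taken -> place at 3.
724 hashes to 12; 12,0,3 taken -> place at 8.
577 hashes to 11; 11,12 taken -> place at 2.
Table: [971, _, 577, 711, _, _, _, _, 724, _, _, 200, 811]

3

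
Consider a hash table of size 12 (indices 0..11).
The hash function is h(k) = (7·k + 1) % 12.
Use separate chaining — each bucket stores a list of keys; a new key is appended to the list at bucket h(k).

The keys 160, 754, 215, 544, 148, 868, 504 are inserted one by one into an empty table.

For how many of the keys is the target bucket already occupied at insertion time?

160 -> bucket 5
754 -> bucket 11
215 -> bucket 6
544 -> bucket 5 (collision)
148 -> bucket 5 (collision)
868 -> bucket 5 (collision)
504 -> bucket 1
Final buckets:
0: _
1: 504
2: _
3: _
4: _
5: 160 -> 544 -> 148 -> 868
6: 215
7: _
8: _
9: _
10: _
11: 754

3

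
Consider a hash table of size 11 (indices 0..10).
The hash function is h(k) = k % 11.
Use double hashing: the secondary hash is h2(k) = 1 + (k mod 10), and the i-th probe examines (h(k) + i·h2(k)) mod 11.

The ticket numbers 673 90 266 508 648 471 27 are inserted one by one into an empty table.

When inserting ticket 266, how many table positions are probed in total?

Insert 673: h=2, slot 2 empty → index 2.
Insert 90: h=2, h2=1, slot 2 occupied → index 3.
Insert 266: h=2, h2=7, slot 2 occupied → index 9.
Insert 508: h=2, h2=9, slot 2 occupied → index 0.
Insert 648: h=10, slot 10 empty → index 10.
Insert 471: h=9, h2=2, slots 9,0,2 occupied → index 4.
Insert 27: h=5, slot 5 empty → index 5.
Table: [508, ∅, 673, 90, 471, 27, ∅, ∅, ∅, 266, 648]

2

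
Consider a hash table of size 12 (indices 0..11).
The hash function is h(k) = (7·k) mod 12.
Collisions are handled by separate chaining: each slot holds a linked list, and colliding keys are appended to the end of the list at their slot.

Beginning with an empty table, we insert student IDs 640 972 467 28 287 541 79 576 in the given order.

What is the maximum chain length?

2

Insert 640: h=4, bucket 4 empty → new chain.
Insert 972: h=0, bucket 0 empty → new chain.
Insert 467: h=5, bucket 5 empty → new chain.
Insert 28: h=4, bucket 4 nonempty → append to chain.
Insert 287: h=5, bucket 5 nonempty → append to chain.
Insert 541: h=7, bucket 7 empty → new chain.
Insert 79: h=1, bucket 1 empty → new chain.
Insert 576: h=0, bucket 0 nonempty → append to chain.
Final buckets:
0: 972 -> 576
1: 79
2: _
3: _
4: 640 -> 28
5: 467 -> 287
6: _
7: 541
8: _
9: _
10: _
11: _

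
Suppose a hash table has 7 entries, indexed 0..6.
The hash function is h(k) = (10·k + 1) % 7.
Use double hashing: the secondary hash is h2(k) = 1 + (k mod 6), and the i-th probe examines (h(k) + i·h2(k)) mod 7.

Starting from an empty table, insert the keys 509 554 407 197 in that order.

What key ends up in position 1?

509: h=2 => slot 2
554: h=4 => slot 4
407: h=4, h2=6, probe 4,3 => slot 3
197: h=4, h2=6, probe 4,3,2,1 => slot 1
Table: [∅, 197, 509, 407, 554, ∅, ∅]

197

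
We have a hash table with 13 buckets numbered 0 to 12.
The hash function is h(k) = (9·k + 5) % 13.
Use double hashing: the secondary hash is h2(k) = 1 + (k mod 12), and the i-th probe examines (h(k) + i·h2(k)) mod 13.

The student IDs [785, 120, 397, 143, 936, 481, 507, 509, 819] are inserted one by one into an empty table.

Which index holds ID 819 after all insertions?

4

785 hashes to 11; slot 11 is free → place at 11.
120 hashes to 6; slot 6 is free → place at 6.
397 hashes to 3; slot 3 is free → place at 3.
143 hashes to 5; slot 5 is free → place at 5.
936 hashes to 5, h2=1; 5,6 taken → place at 7.
481 hashes to 5, h2=2; 5,7 taken → place at 9.
507 hashes to 5, h2=4; 5,9 taken → place at 0.
509 hashes to 10; slot 10 is free → place at 10.
819 hashes to 5, h2=4; 5,9,0 taken → place at 4.
Table: [507, ., ., 397, 819, 143, 120, 936, ., 481, 509, 785, .]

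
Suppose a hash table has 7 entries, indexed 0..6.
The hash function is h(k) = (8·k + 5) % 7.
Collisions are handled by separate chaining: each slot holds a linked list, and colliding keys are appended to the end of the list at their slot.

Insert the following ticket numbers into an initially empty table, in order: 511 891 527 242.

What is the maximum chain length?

2

Insert 511: h=5, bucket 5 empty -> new chain.
Insert 891: h=0, bucket 0 empty -> new chain.
Insert 527: h=0, bucket 0 nonempty -> append to chain.
Insert 242: h=2, bucket 2 empty -> new chain.
Final buckets:
0: 891 -> 527
1: —
2: 242
3: —
4: —
5: 511
6: —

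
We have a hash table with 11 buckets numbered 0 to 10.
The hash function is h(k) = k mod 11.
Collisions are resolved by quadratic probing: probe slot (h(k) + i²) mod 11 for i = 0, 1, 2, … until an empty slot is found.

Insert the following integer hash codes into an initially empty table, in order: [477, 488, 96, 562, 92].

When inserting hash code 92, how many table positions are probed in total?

4

Insert 477: h=4, slot 4 empty → index 4.
Insert 488: h=4, slot 4 occupied → index 5.
Insert 96: h=8, slot 8 empty → index 8.
Insert 562: h=1, slot 1 empty → index 1.
Insert 92: h=4, slots 4,5,8 occupied → index 2.
Table: [∅, 562, 92, ∅, 477, 488, ∅, ∅, 96, ∅, ∅]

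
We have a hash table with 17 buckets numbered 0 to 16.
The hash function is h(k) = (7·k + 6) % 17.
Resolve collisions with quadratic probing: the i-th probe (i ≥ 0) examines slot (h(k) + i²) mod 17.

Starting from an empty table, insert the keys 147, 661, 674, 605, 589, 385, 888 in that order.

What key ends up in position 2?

589

Insert 147: h=15, slot 15 empty => index 15.
Insert 661: h=9, slot 9 empty => index 9.
Insert 674: h=15, slot 15 occupied => index 16.
Insert 605: h=8, slot 8 empty => index 8.
Insert 589: h=15, slots 15,16 occupied => index 2.
Insert 385: h=15, slots 15,16,2 occupied => index 7.
Insert 888: h=0, slot 0 empty => index 0.
Table: [888, ., 589, ., ., ., ., 385, 605, 661, ., ., ., ., ., 147, 674]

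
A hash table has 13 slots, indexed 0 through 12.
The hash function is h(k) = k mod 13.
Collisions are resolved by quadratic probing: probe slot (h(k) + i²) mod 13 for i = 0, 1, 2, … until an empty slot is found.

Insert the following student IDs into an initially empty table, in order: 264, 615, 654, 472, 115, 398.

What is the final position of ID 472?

0

264: h=4 -> slot 4
615: h=4, probe 4,5 -> slot 5
654: h=4, probe 4,5,8 -> slot 8
472: h=4, probe 4,5,8,0 -> slot 0
115: h=11 -> slot 11
398: h=8, probe 8,9 -> slot 9
Table: [472, —, —, —, 264, 615, —, —, 654, 398, —, 115, —]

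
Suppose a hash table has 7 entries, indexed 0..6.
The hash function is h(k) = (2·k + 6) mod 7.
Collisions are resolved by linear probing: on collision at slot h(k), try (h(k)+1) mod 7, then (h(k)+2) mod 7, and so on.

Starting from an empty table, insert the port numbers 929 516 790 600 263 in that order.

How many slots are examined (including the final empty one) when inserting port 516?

2

929: h=2 → slot 2
516: h=2, probe 2,3 → slot 3
790: h=4 → slot 4
600: h=2, probe 2,3,4,5 → slot 5
263: h=0 → slot 0
Table: [263, —, 929, 516, 790, 600, —]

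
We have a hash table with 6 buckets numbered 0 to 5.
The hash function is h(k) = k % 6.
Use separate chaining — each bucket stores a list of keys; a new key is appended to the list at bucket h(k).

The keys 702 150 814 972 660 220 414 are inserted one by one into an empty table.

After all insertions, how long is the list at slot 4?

Insert 702: h=0, bucket 0 empty -> new chain.
Insert 150: h=0, bucket 0 nonempty -> append to chain.
Insert 814: h=4, bucket 4 empty -> new chain.
Insert 972: h=0, bucket 0 nonempty -> append to chain.
Insert 660: h=0, bucket 0 nonempty -> append to chain.
Insert 220: h=4, bucket 4 nonempty -> append to chain.
Insert 414: h=0, bucket 0 nonempty -> append to chain.
Final buckets:
0: 702 -> 150 -> 972 -> 660 -> 414
1: -
2: -
3: -
4: 814 -> 220
5: -

2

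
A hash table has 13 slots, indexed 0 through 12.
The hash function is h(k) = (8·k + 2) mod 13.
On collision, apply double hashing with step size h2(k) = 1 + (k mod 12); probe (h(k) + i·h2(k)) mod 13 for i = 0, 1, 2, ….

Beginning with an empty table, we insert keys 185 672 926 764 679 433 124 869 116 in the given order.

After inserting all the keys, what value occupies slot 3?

926

185: h=0 -> slot 0
672: h=9 -> slot 9
926: h=0, h2=3, probe 0,3 -> slot 3
764: h=4 -> slot 4
679: h=0, h2=8, probe 0,8 -> slot 8
433: h=8, h2=2, probe 8,10 -> slot 10
124: h=6 -> slot 6
869: h=12 -> slot 12
116: h=7 -> slot 7
Table: [185, ., ., 926, 764, ., 124, 116, 679, 672, 433, ., 869]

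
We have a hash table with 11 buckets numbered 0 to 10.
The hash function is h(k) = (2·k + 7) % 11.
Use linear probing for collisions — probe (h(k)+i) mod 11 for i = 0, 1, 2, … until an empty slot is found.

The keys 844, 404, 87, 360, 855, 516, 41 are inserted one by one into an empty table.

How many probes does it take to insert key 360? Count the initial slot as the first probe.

3

Insert 844: h=1, slot 1 empty → index 1.
Insert 404: h=1, slot 1 occupied → index 2.
Insert 87: h=5, slot 5 empty → index 5.
Insert 360: h=1, slots 1,2 occupied → index 3.
Insert 855: h=1, slots 1,2,3 occupied → index 4.
Insert 516: h=5, slot 5 occupied → index 6.
Insert 41: h=1, slots 1,2,3,4,5,6 occupied → index 7.
Table: [-, 844, 404, 360, 855, 87, 516, 41, -, -, -]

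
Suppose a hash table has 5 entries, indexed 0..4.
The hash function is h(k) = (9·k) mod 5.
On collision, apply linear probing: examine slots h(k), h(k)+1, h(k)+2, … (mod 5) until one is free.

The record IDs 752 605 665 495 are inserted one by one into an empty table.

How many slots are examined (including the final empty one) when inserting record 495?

3

752 hashes to 3; slot 3 is free -> place at 3.
605 hashes to 0; slot 0 is free -> place at 0.
665 hashes to 0; 0 taken -> place at 1.
495 hashes to 0; 0,1 taken -> place at 2.
Table: [605, 665, 495, 752, _]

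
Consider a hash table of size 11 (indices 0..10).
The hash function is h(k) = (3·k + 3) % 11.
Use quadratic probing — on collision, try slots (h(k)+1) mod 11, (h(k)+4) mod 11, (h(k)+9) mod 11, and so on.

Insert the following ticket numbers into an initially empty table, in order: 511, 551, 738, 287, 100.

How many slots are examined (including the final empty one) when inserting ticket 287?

4

511: h=7 -> slot 7
551: h=6 -> slot 6
738: h=6, probe 6,7,10 -> slot 10
287: h=6, probe 6,7,10,4 -> slot 4
100: h=6, probe 6,7,10,4,0 -> slot 0
Table: [100, _, _, _, 287, _, 551, 511, _, _, 738]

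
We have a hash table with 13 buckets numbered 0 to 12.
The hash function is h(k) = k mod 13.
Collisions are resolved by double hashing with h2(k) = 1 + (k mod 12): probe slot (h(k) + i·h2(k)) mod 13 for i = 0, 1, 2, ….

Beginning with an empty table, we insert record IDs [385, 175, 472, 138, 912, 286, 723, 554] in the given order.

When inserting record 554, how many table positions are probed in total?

385: h=8 → slot 8
175: h=6 → slot 6
472: h=4 → slot 4
138: h=8, h2=7, probe 8,2 → slot 2
912: h=2, h2=1, probe 2,3 → slot 3
286: h=0 → slot 0
723: h=8, h2=4, probe 8,12 → slot 12
554: h=8, h2=3, probe 8,11 → slot 11
Table: [286, ∅, 138, 912, 472, ∅, 175, ∅, 385, ∅, ∅, 554, 723]

2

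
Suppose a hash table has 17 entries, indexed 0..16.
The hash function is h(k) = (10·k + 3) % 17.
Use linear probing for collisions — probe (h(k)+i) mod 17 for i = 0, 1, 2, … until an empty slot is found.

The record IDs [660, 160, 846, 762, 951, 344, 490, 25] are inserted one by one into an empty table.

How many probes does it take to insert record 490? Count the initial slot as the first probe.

5

660: h=7 => slot 7
160: h=5 => slot 5
846: h=14 => slot 14
762: h=7, probe 7,8 => slot 8
951: h=10 => slot 10
344: h=9 => slot 9
490: h=7, probe 7,8,9,10,11 => slot 11
25: h=15 => slot 15
Table: [., ., ., ., ., 160, ., 660, 762, 344, 951, 490, ., ., 846, 25, .]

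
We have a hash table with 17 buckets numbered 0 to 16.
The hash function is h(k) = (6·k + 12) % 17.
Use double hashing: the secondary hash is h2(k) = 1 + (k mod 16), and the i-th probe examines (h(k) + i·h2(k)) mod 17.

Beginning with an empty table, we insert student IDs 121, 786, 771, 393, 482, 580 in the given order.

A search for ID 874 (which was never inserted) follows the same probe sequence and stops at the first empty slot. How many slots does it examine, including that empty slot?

Insert 121: h=7, slot 7 empty → index 7.
Insert 786: h=2, slot 2 empty → index 2.
Insert 771: h=14, slot 14 empty → index 14.
Insert 393: h=7, h2=10, slot 7 occupied → index 0.
Insert 482: h=14, h2=3, slots 14,0 occupied → index 3.
Insert 580: h=7, h2=5, slot 7 occupied → index 12.
Table: [393, —, 786, 482, —, —, —, 121, —, —, —, —, 580, —, 771, —, —]
Lookup 874: h=3, h2=11, probe 3,14,8 → slot 8 empty, not found.

3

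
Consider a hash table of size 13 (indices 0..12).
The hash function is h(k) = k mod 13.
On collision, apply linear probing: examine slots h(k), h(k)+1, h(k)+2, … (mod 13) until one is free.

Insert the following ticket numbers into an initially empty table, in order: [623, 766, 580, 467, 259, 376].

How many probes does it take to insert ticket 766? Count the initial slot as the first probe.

2

623: h=12 => slot 12
766: h=12, probe 12,0 => slot 0
580: h=8 => slot 8
467: h=12, probe 12,0,1 => slot 1
259: h=12, probe 12,0,1,2 => slot 2
376: h=12, probe 12,0,1,2,3 => slot 3
Table: [766, 467, 259, 376, _, _, _, _, 580, _, _, _, 623]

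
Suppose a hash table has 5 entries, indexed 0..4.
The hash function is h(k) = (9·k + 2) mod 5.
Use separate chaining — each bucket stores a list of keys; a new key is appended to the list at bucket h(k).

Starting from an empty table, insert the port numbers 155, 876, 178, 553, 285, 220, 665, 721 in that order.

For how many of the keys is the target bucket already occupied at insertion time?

155 -> bucket 2
876 -> bucket 1
178 -> bucket 4
553 -> bucket 4 (collision)
285 -> bucket 2 (collision)
220 -> bucket 2 (collision)
665 -> bucket 2 (collision)
721 -> bucket 1 (collision)
Final buckets:
0: _
1: 876 -> 721
2: 155 -> 285 -> 220 -> 665
3: _
4: 178 -> 553

5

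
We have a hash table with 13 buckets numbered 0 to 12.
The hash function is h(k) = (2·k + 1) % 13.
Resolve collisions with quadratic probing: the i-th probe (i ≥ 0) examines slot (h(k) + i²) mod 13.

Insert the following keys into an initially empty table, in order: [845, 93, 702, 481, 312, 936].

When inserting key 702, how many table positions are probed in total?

2

Insert 845: h=1, slot 1 empty → index 1.
Insert 93: h=5, slot 5 empty → index 5.
Insert 702: h=1, slot 1 occupied → index 2.
Insert 481: h=1, slots 1,2,5 occupied → index 10.
Insert 312: h=1, slots 1,2,5,10 occupied → index 4.
Insert 936: h=1, slots 1,2,5,10,4 occupied → index 0.
Table: [936, 845, 702, _, 312, 93, _, _, _, _, 481, _, _]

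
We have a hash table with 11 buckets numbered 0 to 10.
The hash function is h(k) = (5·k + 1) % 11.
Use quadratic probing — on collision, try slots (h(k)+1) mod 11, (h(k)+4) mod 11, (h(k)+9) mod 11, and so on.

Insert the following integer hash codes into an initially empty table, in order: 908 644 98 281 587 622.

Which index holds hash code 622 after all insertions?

3

908 hashes to 9; slot 9 is free -> place at 9.
644 hashes to 9; 9 taken -> place at 10.
98 hashes to 7; slot 7 is free -> place at 7.
281 hashes to 9; 9,10 taken -> place at 2.
587 hashes to 10; 10 taken -> place at 0.
622 hashes to 9; 9,10,2,7 taken -> place at 3.
Table: [587, _, 281, 622, _, _, _, 98, _, 908, 644]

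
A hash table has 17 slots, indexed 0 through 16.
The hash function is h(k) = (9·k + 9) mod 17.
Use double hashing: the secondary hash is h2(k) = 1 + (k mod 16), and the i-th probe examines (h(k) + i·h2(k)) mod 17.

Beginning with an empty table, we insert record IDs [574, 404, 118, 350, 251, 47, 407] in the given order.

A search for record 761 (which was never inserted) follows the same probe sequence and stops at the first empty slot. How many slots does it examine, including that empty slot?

3

574: h=7 → slot 7
404: h=7, h2=5, probe 7,12 → slot 12
118: h=0 → slot 0
350: h=14 → slot 14
251: h=7, h2=12, probe 7,2 → slot 2
47: h=7, h2=16, probe 7,6 → slot 6
407: h=0, h2=8, probe 0,8 → slot 8
Table: [118, -, 251, -, -, -, 47, 574, 407, -, -, -, 404, -, 350, -, -]
Lookup 761: h=7, h2=10, probe 7,0,10 → slot 10 empty, not found.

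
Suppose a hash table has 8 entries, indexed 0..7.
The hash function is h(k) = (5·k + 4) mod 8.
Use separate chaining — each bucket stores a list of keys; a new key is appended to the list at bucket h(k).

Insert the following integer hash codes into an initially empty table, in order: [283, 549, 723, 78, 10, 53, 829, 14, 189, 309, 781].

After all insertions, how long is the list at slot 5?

6

283 → bucket 3
549 → bucket 5
723 → bucket 3 (collision)
78 → bucket 2
10 → bucket 6
53 → bucket 5 (collision)
829 → bucket 5 (collision)
14 → bucket 2 (collision)
189 → bucket 5 (collision)
309 → bucket 5 (collision)
781 → bucket 5 (collision)
Final buckets:
0: ∅
1: ∅
2: 78 -> 14
3: 283 -> 723
4: ∅
5: 549 -> 53 -> 829 -> 189 -> 309 -> 781
6: 10
7: ∅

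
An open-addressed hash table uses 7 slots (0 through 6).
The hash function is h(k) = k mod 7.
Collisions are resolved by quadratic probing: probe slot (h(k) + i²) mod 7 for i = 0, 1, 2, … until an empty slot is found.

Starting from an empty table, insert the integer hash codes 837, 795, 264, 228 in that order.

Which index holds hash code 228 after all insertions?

1

837: h=4 -> slot 4
795: h=4, probe 4,5 -> slot 5
264: h=5, probe 5,6 -> slot 6
228: h=4, probe 4,5,1 -> slot 1
Table: [_, 228, _, _, 837, 795, 264]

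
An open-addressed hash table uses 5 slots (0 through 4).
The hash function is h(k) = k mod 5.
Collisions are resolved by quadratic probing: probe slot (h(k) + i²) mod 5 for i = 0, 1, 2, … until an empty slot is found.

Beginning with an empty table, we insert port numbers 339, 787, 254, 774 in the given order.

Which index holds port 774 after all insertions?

3

Insert 339: h=4, slot 4 empty → index 4.
Insert 787: h=2, slot 2 empty → index 2.
Insert 254: h=4, slot 4 occupied → index 0.
Insert 774: h=4, slots 4,0 occupied → index 3.
Table: [254, —, 787, 774, 339]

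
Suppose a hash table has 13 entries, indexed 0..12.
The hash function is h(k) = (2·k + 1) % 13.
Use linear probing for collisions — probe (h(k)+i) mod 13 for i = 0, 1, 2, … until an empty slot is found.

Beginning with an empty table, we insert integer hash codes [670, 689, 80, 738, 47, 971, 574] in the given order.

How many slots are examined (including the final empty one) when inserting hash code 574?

670: h=2 → slot 2
689: h=1 → slot 1
80: h=5 → slot 5
738: h=8 → slot 8
47: h=4 → slot 4
971: h=6 → slot 6
574: h=5, probe 5,6,7 → slot 7
Table: [—, 689, 670, —, 47, 80, 971, 574, 738, —, —, —, —]

3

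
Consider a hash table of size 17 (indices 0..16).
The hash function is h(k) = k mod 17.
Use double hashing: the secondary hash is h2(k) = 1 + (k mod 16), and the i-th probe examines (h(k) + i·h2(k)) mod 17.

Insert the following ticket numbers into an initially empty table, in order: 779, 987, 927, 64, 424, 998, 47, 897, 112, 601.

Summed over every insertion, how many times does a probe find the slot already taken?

Insert 779: h=14, slot 14 empty => index 14.
Insert 987: h=1, slot 1 empty => index 1.
Insert 927: h=9, slot 9 empty => index 9.
Insert 64: h=13, slot 13 empty => index 13.
Insert 424: h=16, slot 16 empty => index 16.
Insert 998: h=12, slot 12 empty => index 12.
Insert 47: h=13, h2=16, slots 13,12 occupied => index 11.
Insert 897: h=13, h2=2, slot 13 occupied => index 15.
Insert 112: h=10, slot 10 empty => index 10.
Insert 601: h=6, slot 6 empty => index 6.
Table: [—, 987, —, —, —, —, 601, —, —, 927, 112, 47, 998, 64, 779, 897, 424]

3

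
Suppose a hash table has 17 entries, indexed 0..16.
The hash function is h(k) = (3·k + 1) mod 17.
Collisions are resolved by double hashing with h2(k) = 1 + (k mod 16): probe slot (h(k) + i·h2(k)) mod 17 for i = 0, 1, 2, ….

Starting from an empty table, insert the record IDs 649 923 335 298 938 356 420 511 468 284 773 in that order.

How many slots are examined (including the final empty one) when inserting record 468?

649: h=10 => slot 10
923: h=16 => slot 16
335: h=3 => slot 3
298: h=11 => slot 11
938: h=10, h2=11, probe 10,4 => slot 4
356: h=15 => slot 15
420: h=3, h2=5, probe 3,8 => slot 8
511: h=4, h2=16, probe 4,3,2 => slot 2
468: h=11, h2=5, probe 11,16,4,9 => slot 9
284: h=3, h2=13, probe 3,16,12 => slot 12
773: h=8, h2=6, probe 8,14 => slot 14
Table: [_, _, 511, 335, 938, _, _, _, 420, 468, 649, 298, 284, _, 773, 356, 923]

4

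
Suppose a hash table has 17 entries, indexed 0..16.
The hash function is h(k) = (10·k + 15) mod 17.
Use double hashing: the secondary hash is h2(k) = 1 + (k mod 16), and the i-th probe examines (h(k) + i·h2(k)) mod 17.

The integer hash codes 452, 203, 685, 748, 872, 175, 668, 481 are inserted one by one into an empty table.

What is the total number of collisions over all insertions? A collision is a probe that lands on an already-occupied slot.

5

Insert 452: h=13, slot 13 empty → index 13.
Insert 203: h=5, slot 5 empty → index 5.
Insert 685: h=14, slot 14 empty → index 14.
Insert 748: h=15, slot 15 empty → index 15.
Insert 872: h=14, h2=9, slot 14 occupied → index 6.
Insert 175: h=14, h2=16, slots 14,13 occupied → index 12.
Insert 668: h=14, h2=13, slot 14 occupied → index 10.
Insert 481: h=14, h2=2, slot 14 occupied → index 16.
Table: [∅, ∅, ∅, ∅, ∅, 203, 872, ∅, ∅, ∅, 668, ∅, 175, 452, 685, 748, 481]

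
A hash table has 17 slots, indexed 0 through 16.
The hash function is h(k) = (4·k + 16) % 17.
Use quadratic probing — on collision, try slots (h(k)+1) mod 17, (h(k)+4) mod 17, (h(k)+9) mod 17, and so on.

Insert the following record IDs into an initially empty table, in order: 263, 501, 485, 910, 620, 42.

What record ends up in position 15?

501

Insert 263: h=14, slot 14 empty → index 14.
Insert 501: h=14, slot 14 occupied → index 15.
Insert 485: h=1, slot 1 empty → index 1.
Insert 910: h=1, slot 1 occupied → index 2.
Insert 620: h=14, slots 14,15,1 occupied → index 6.
Insert 42: h=14, slots 14,15,1,6 occupied → index 13.
Table: [., 485, 910, ., ., ., 620, ., ., ., ., ., ., 42, 263, 501, .]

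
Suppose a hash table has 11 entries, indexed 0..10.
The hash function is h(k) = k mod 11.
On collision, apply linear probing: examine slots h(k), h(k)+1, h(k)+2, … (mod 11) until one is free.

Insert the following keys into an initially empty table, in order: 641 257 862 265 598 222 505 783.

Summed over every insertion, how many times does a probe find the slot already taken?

641 hashes to 3; slot 3 is free => place at 3.
257 hashes to 4; slot 4 is free => place at 4.
862 hashes to 4; 4 taken => place at 5.
265 hashes to 1; slot 1 is free => place at 1.
598 hashes to 4; 4,5 taken => place at 6.
222 hashes to 2; slot 2 is free => place at 2.
505 hashes to 10; slot 10 is free => place at 10.
783 hashes to 2; 2,3,4,5,6 taken => place at 7.
Table: [—, 265, 222, 641, 257, 862, 598, 783, —, —, 505]

8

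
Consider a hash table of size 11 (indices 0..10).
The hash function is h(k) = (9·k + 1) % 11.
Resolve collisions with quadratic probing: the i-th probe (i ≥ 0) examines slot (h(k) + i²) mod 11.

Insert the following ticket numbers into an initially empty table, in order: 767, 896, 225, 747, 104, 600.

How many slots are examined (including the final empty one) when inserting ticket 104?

3

767 hashes to 7; slot 7 is free → place at 7.
896 hashes to 2; slot 2 is free → place at 2.
225 hashes to 2; 2 taken → place at 3.
747 hashes to 3; 3 taken → place at 4.
104 hashes to 2; 2,3 taken → place at 6.
600 hashes to 0; slot 0 is free → place at 0.
Table: [600, _, 896, 225, 747, _, 104, 767, _, _, _]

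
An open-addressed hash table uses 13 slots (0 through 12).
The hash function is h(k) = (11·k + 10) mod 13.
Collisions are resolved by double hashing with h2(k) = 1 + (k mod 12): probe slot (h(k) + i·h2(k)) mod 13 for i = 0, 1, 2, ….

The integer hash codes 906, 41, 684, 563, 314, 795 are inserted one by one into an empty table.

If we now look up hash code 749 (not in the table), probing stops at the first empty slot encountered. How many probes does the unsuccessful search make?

2

906 hashes to 5; slot 5 is free => place at 5.
41 hashes to 6; slot 6 is free => place at 6.
684 hashes to 7; slot 7 is free => place at 7.
563 hashes to 2; slot 2 is free => place at 2.
314 hashes to 6, h2=3; 6 taken => place at 9.
795 hashes to 6, h2=4; 6 taken => place at 10.
Table: [_, _, 563, _, _, 906, 41, 684, _, 314, 795, _, _]
Lookup 749: h=7, h2=6, probe 7,0 → slot 0 empty, not found.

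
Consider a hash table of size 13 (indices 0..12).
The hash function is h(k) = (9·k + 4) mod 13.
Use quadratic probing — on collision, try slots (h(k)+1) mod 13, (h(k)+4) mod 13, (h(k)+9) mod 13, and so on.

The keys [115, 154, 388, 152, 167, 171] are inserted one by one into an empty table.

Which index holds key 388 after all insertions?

115: h=12 → slot 12
154: h=12, probe 12,0 → slot 0
388: h=12, probe 12,0,3 → slot 3
152: h=7 → slot 7
167: h=12, probe 12,0,3,8 → slot 8
171: h=9 → slot 9
Table: [154, ∅, ∅, 388, ∅, ∅, ∅, 152, 167, 171, ∅, ∅, 115]

3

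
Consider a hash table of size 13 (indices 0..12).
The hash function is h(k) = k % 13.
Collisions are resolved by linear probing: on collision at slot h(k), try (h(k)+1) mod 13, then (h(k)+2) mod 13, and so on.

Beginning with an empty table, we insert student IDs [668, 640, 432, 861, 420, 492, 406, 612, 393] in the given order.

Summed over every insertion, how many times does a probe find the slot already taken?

668: h=5 -> slot 5
640: h=3 -> slot 3
432: h=3, probe 3,4 -> slot 4
861: h=3, probe 3,4,5,6 -> slot 6
420: h=4, probe 4,5,6,7 -> slot 7
492: h=11 -> slot 11
406: h=3, probe 3,4,5,6,7,8 -> slot 8
612: h=1 -> slot 1
393: h=3, probe 3,4,5,6,7,8,9 -> slot 9
Table: [∅, 612, ∅, 640, 432, 668, 861, 420, 406, 393, ∅, 492, ∅]

18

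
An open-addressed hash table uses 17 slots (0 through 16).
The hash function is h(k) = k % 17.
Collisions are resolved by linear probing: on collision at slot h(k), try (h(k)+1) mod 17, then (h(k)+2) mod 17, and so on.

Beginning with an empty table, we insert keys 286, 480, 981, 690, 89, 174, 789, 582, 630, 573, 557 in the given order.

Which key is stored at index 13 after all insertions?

573

286 hashes to 14; slot 14 is free → place at 14.
480 hashes to 4; slot 4 is free → place at 4.
981 hashes to 12; slot 12 is free → place at 12.
690 hashes to 10; slot 10 is free → place at 10.
89 hashes to 4; 4 taken → place at 5.
174 hashes to 4; 4,5 taken → place at 6.
789 hashes to 7; slot 7 is free → place at 7.
582 hashes to 4; 4,5,6,7 taken → place at 8.
630 hashes to 1; slot 1 is free → place at 1.
573 hashes to 12; 12 taken → place at 13.
557 hashes to 13; 13,14 taken → place at 15.
Table: [-, 630, -, -, 480, 89, 174, 789, 582, -, 690, -, 981, 573, 286, 557, -]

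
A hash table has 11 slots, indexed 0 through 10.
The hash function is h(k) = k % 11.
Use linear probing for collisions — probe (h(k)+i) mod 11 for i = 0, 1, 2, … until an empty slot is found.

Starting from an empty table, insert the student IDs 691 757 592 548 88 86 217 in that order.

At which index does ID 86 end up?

691: h=9 → slot 9
757: h=9, probe 9,10 → slot 10
592: h=9, probe 9,10,0 → slot 0
548: h=9, probe 9,10,0,1 → slot 1
88: h=0, probe 0,1,2 → slot 2
86: h=9, probe 9,10,0,1,2,3 → slot 3
217: h=8 → slot 8
Table: [592, 548, 88, 86, —, —, —, —, 217, 691, 757]

3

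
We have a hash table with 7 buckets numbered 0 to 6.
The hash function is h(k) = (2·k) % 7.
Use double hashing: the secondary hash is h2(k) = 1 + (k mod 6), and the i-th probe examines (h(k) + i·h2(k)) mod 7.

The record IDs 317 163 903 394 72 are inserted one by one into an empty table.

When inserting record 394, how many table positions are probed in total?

2

317: h=4 => slot 4
163: h=4, h2=2, probe 4,6 => slot 6
903: h=0 => slot 0
394: h=4, h2=5, probe 4,2 => slot 2
72: h=4, h2=1, probe 4,5 => slot 5
Table: [903, —, 394, —, 317, 72, 163]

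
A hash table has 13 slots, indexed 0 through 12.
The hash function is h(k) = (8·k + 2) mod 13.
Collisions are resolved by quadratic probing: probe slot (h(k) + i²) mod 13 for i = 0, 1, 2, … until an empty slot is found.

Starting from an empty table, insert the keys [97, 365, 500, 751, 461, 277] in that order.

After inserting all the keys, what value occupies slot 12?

Insert 97: h=11, slot 11 empty -> index 11.
Insert 365: h=10, slot 10 empty -> index 10.
Insert 500: h=11, slot 11 occupied -> index 12.
Insert 751: h=4, slot 4 empty -> index 4.
Insert 461: h=11, slots 11,12 occupied -> index 2.
Insert 277: h=8, slot 8 empty -> index 8.
Table: [∅, ∅, 461, ∅, 751, ∅, ∅, ∅, 277, ∅, 365, 97, 500]

500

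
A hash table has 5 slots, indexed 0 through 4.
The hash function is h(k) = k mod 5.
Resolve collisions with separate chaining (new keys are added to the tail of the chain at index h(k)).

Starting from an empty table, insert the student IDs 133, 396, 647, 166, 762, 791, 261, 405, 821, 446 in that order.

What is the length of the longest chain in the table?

133 -> bucket 3
396 -> bucket 1
647 -> bucket 2
166 -> bucket 1 (collision)
762 -> bucket 2 (collision)
791 -> bucket 1 (collision)
261 -> bucket 1 (collision)
405 -> bucket 0
821 -> bucket 1 (collision)
446 -> bucket 1 (collision)
Final buckets:
0: 405
1: 396 -> 166 -> 791 -> 261 -> 821 -> 446
2: 647 -> 762
3: 133
4: -

6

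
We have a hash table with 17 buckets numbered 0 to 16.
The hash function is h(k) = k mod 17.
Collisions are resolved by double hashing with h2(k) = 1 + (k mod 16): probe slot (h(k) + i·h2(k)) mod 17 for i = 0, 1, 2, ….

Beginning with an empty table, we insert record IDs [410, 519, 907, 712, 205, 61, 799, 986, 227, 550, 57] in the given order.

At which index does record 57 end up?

Insert 410: h=2, slot 2 empty → index 2.
Insert 519: h=9, slot 9 empty → index 9.
Insert 907: h=6, slot 6 empty → index 6.
Insert 712: h=15, slot 15 empty → index 15.
Insert 205: h=1, slot 1 empty → index 1.
Insert 61: h=10, slot 10 empty → index 10.
Insert 799: h=0, slot 0 empty → index 0.
Insert 986: h=0, h2=11, slot 0 occupied → index 11.
Insert 227: h=6, h2=4, slots 6,10 occupied → index 14.
Insert 550: h=6, h2=7, slot 6 occupied → index 13.
Insert 57: h=6, h2=10, slot 6 occupied → index 16.
Table: [799, 205, 410, _, _, _, 907, _, _, 519, 61, 986, _, 550, 227, 712, 57]

16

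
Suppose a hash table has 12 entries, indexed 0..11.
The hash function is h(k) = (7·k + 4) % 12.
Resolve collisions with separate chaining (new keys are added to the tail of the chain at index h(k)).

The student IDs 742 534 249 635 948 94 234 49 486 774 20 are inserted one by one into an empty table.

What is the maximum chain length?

Insert 742: h=2, bucket 2 empty → new chain.
Insert 534: h=10, bucket 10 empty → new chain.
Insert 249: h=7, bucket 7 empty → new chain.
Insert 635: h=9, bucket 9 empty → new chain.
Insert 948: h=4, bucket 4 empty → new chain.
Insert 94: h=2, bucket 2 nonempty → append to chain.
Insert 234: h=10, bucket 10 nonempty → append to chain.
Insert 49: h=11, bucket 11 empty → new chain.
Insert 486: h=10, bucket 10 nonempty → append to chain.
Insert 774: h=10, bucket 10 nonempty → append to chain.
Insert 20: h=0, bucket 0 empty → new chain.
Final buckets:
0: 20
1: .
2: 742 -> 94
3: .
4: 948
5: .
6: .
7: 249
8: .
9: 635
10: 534 -> 234 -> 486 -> 774
11: 49

4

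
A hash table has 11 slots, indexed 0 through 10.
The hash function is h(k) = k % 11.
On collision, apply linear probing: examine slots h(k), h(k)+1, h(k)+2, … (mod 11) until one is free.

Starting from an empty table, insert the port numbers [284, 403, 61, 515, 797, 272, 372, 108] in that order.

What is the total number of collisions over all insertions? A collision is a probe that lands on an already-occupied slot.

284 hashes to 9; slot 9 is free => place at 9.
403 hashes to 7; slot 7 is free => place at 7.
61 hashes to 6; slot 6 is free => place at 6.
515 hashes to 9; 9 taken => place at 10.
797 hashes to 5; slot 5 is free => place at 5.
272 hashes to 8; slot 8 is free => place at 8.
372 hashes to 9; 9,10 taken => place at 0.
108 hashes to 9; 9,10,0 taken => place at 1.
Table: [372, 108, -, -, -, 797, 61, 403, 272, 284, 515]

6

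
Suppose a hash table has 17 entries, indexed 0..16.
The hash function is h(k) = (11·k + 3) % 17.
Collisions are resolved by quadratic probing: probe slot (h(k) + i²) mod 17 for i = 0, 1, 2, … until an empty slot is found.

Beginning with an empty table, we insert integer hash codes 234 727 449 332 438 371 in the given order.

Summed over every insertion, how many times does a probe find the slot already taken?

234 hashes to 10; slot 10 is free → place at 10.
727 hashes to 10; 10 taken → place at 11.
449 hashes to 12; slot 12 is free → place at 12.
332 hashes to 0; slot 0 is free → place at 0.
438 hashes to 10; 10,11 taken → place at 14.
371 hashes to 4; slot 4 is free → place at 4.
Table: [332, ∅, ∅, ∅, 371, ∅, ∅, ∅, ∅, ∅, 234, 727, 449, ∅, 438, ∅, ∅]

3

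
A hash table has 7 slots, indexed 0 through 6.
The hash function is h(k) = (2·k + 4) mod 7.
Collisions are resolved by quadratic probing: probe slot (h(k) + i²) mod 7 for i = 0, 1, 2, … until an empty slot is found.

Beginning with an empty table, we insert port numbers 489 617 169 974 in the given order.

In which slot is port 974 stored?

489: h=2 => slot 2
617: h=6 => slot 6
169: h=6, probe 6,0 => slot 0
974: h=6, probe 6,0,3 => slot 3
Table: [169, ., 489, 974, ., ., 617]

3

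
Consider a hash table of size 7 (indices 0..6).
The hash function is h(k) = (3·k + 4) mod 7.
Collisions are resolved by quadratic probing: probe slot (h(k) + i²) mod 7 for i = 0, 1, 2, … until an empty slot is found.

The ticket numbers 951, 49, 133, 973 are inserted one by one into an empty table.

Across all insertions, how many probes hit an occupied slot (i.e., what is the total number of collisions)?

4

951: h=1 → slot 1
49: h=4 → slot 4
133: h=4, probe 4,5 → slot 5
973: h=4, probe 4,5,1,6 → slot 6
Table: [—, 951, —, —, 49, 133, 973]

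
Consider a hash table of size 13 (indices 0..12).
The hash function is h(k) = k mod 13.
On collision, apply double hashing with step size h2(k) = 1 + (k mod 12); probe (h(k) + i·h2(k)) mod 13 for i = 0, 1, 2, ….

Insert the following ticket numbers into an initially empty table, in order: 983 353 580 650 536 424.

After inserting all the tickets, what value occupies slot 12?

536

983: h=8 => slot 8
353: h=2 => slot 2
580: h=8, h2=5, probe 8,0 => slot 0
650: h=0, h2=3, probe 0,3 => slot 3
536: h=3, h2=9, probe 3,12 => slot 12
424: h=8, h2=5, probe 8,0,5 => slot 5
Table: [580, —, 353, 650, —, 424, —, —, 983, —, —, —, 536]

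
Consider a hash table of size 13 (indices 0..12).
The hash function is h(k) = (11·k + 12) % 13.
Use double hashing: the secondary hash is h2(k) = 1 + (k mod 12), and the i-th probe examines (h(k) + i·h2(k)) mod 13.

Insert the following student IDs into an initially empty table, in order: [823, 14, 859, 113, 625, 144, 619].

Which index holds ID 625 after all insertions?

12

823 hashes to 4; slot 4 is free → place at 4.
14 hashes to 10; slot 10 is free → place at 10.
859 hashes to 10, h2=8; 10 taken → place at 5.
113 hashes to 7; slot 7 is free → place at 7.
625 hashes to 10, h2=2; 10 taken → place at 12.
144 hashes to 10, h2=1; 10 taken → place at 11.
619 hashes to 9; slot 9 is free → place at 9.
Table: [., ., ., ., 823, 859, ., 113, ., 619, 14, 144, 625]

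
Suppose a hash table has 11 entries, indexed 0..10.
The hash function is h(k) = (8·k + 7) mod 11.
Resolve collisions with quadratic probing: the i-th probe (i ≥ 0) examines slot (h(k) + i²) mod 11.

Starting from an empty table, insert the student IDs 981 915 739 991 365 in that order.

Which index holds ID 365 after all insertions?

10

981: h=1 -> slot 1
915: h=1, probe 1,2 -> slot 2
739: h=1, probe 1,2,5 -> slot 5
991: h=4 -> slot 4
365: h=1, probe 1,2,5,10 -> slot 10
Table: [-, 981, 915, -, 991, 739, -, -, -, -, 365]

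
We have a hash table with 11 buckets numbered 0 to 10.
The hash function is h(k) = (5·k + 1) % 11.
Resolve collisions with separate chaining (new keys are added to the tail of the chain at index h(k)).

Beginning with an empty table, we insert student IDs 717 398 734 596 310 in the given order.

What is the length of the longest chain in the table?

4

Insert 717: h=0, bucket 0 empty -> new chain.
Insert 398: h=0, bucket 0 nonempty -> append to chain.
Insert 734: h=8, bucket 8 empty -> new chain.
Insert 596: h=0, bucket 0 nonempty -> append to chain.
Insert 310: h=0, bucket 0 nonempty -> append to chain.
Final buckets:
0: 717 -> 398 -> 596 -> 310
1: -
2: -
3: -
4: -
5: -
6: -
7: -
8: 734
9: -
10: -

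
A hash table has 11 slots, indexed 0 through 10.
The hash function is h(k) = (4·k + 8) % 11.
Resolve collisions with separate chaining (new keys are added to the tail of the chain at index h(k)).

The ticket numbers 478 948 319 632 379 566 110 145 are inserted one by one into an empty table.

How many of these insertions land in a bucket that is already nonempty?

Insert 478: h=6, bucket 6 empty → new chain.
Insert 948: h=5, bucket 5 empty → new chain.
Insert 319: h=8, bucket 8 empty → new chain.
Insert 632: h=6, bucket 6 nonempty → append to chain.
Insert 379: h=6, bucket 6 nonempty → append to chain.
Insert 566: h=6, bucket 6 nonempty → append to chain.
Insert 110: h=8, bucket 8 nonempty → append to chain.
Insert 145: h=5, bucket 5 nonempty → append to chain.
Final buckets:
0: _
1: _
2: _
3: _
4: _
5: 948 -> 145
6: 478 -> 632 -> 379 -> 566
7: _
8: 319 -> 110
9: _
10: _

5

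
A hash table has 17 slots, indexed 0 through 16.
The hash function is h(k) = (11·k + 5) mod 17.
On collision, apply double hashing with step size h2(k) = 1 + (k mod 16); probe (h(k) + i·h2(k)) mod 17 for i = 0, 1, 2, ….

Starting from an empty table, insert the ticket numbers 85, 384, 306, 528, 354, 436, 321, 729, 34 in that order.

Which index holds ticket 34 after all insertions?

11

85: h=5 -> slot 5
384: h=13 -> slot 13
306: h=5, h2=3, probe 5,8 -> slot 8
528: h=16 -> slot 16
354: h=6 -> slot 6
436: h=7 -> slot 7
321: h=0 -> slot 0
729: h=0, h2=10, probe 0,10 -> slot 10
34: h=5, h2=3, probe 5,8,11 -> slot 11
Table: [321, ., ., ., ., 85, 354, 436, 306, ., 729, 34, ., 384, ., ., 528]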